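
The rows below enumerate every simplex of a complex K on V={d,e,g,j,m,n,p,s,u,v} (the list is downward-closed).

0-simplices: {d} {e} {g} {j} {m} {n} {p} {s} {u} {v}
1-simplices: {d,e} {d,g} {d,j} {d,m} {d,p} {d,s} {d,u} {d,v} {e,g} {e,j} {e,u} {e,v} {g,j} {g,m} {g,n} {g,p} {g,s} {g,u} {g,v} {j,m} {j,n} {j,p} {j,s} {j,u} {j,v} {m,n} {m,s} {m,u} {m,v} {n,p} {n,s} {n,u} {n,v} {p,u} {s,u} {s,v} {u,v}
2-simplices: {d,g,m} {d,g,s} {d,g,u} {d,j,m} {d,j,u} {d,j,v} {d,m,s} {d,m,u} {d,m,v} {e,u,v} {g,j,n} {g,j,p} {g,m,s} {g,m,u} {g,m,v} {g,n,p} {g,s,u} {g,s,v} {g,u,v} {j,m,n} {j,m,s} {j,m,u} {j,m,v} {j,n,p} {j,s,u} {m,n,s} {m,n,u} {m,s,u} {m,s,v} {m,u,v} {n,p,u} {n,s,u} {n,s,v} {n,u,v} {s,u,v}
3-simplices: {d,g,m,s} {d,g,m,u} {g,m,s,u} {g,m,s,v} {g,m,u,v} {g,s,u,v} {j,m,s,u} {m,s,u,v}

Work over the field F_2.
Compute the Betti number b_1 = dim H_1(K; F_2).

n_0=10 n_1=37 n_2=35 n_3=8  [Z2]
∂1: piv[de,dg,dj,dm,dp,ds,du,dv,gn] rk=9  ker:eg,ej,eu,ev,gj,gm,gp,gs,gu,gv,jm,jn,jp,js,ju,jv,mn,ms,mu,mv,np,ns,nu,nv,pu,su,sv,uv
∂2: piv[dgm,dgs,dgu,djm,dju,djv,dms,dmu,dmv,euv,gjn,gjp,gmv,gnp,gsu,gsv,guv,jmn,jms,mns,mnu,npu,nsv] rk=23  ker:gms,gmu,jmu,jmv,jnp,jsu,msu,msv,muv,nsu,nuv,suv
∂3: piv[dgms,dgmu,gmsu,gmsv,gmuv,gsuv,jmsu] rk=7  ker:msuv
b_1=(37−9)−23=5

b_1=5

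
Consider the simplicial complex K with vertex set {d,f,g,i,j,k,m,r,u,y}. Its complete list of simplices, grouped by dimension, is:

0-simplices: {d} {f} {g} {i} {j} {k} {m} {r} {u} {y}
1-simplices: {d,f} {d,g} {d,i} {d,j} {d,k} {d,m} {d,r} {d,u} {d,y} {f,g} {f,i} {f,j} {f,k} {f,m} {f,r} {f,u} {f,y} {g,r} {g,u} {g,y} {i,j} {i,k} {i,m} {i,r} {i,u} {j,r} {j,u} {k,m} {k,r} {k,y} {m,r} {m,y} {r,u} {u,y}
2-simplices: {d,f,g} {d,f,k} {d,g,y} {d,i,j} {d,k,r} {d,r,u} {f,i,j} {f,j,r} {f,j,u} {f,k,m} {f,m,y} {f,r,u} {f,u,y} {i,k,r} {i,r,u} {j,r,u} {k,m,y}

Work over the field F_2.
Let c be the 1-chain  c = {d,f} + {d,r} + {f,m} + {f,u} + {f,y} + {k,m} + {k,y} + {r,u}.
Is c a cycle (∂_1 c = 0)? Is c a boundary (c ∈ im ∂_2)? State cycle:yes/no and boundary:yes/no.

cycle:yes boundary:no

n_0=10 n_1=34 n_2=17  [Z2]
∂1: piv[df,dg,di,dj,dk,dm,dr,du,dy] rk=9  ker:fg,fi,fj,fk,fm,fr,fu,fy,gr,gu,gy,ij,ik,im,ir,iu,jr,ju,km,kr,ky,mr,my,ru,uy
∂2: piv[dfg,dfk,dgy,dij,dkr,dru,fij,fjr,fju,fkm,fmy,fru,fuy,ikr,iru,kmy] rk=16  ker:jru
∂1c = 0
c vs im∂2: residual ≠ 0 ⇒ not boundary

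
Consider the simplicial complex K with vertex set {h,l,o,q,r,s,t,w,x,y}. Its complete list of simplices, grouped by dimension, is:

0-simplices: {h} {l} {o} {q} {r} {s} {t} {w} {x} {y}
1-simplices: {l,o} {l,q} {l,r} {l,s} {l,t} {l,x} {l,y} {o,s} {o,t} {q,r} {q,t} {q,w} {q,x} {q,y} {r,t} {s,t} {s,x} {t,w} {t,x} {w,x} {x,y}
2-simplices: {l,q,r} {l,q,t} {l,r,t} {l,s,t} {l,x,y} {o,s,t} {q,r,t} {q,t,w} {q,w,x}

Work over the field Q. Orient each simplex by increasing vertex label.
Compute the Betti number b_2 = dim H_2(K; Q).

b_2=1

n_0=10 n_1=21 n_2=9  [Q]
∂1: piv[lo,lq,lr,ls,lt,lx,ly,qw] rk=8  ker:os,ot,qr,qt,qx,qy,rt,st,sx,tw,tx,wx,xy
∂2: piv[lqr,lqt,lrt,lst,lxy,ost,qtw,qwx] rk=8  ker:qrt
b_2=(9−8)−0=1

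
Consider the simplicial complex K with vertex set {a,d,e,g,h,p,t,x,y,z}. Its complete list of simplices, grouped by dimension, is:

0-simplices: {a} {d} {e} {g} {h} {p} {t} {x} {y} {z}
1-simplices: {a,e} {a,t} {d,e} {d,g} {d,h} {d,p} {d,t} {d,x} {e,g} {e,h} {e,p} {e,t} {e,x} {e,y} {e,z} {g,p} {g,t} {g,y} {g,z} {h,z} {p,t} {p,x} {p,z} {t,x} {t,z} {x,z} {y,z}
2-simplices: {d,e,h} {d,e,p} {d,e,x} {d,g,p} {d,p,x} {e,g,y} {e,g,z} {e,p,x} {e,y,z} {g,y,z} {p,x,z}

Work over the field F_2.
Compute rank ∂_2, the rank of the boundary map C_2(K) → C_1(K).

n_0=10 n_1=27 n_2=11  [Z2]
∂1: piv[ae,at,de,dg,dh,dp,dx,ey,ez] rk=9  ker:dt,eg,eh,ep,et,ex,gp,gt,gy,gz,hz,pt,px,pz,tx,tz,xz,yz
∂2: piv[deh,dep,dex,dgp,dpx,egy,egz,eyz,pxz] rk=9  ker:epx,gyz
rk∂_2=9

rank∂_2=9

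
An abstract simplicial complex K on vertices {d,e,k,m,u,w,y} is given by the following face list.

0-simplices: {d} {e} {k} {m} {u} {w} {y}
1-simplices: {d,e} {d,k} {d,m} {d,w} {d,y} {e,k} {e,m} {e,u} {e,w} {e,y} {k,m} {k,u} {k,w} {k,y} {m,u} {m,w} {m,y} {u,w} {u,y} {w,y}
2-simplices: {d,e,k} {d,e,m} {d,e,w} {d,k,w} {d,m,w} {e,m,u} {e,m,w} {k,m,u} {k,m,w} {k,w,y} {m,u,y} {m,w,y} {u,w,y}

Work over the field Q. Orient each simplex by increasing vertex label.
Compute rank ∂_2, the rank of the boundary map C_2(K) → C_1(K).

rank∂_2=12

n_0=7 n_1=20 n_2=13  [Q]
∂1: piv[de,dk,dm,dw,dy,eu] rk=6  ker:ek,em,ew,ey,km,ku,kw,ky,mu,mw,my,uw,uy,wy
∂2: piv[dek,dem,dew,dkw,dmw,emu,kmu,kmw,kwy,muy,mwy,uwy] rk=12  ker:emw
rk∂_2=12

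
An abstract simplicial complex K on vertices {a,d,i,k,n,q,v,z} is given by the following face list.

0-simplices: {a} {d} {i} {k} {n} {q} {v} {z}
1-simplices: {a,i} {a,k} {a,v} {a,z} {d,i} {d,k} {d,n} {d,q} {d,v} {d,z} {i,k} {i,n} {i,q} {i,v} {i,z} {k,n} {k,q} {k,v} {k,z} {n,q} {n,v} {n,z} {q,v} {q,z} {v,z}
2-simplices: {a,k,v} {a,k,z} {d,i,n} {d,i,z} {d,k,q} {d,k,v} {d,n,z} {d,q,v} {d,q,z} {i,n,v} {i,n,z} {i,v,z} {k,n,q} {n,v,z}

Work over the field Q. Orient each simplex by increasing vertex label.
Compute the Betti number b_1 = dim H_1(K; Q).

n_0=8 n_1=25 n_2=14  [Q]
∂1: piv[ai,ak,av,az,di,dn,dq] rk=7  ker:dk,dv,dz,ik,in,iq,iv,iz,kn,kq,kv,kz,nq,nv,nz,qv,qz,vz
∂2: piv[akv,akz,din,diz,dkq,dkv,dnz,dqv,dqz,inv,ivz,knq] rk=12  ker:inz,nvz
b_1=(25−7)−12=6

b_1=6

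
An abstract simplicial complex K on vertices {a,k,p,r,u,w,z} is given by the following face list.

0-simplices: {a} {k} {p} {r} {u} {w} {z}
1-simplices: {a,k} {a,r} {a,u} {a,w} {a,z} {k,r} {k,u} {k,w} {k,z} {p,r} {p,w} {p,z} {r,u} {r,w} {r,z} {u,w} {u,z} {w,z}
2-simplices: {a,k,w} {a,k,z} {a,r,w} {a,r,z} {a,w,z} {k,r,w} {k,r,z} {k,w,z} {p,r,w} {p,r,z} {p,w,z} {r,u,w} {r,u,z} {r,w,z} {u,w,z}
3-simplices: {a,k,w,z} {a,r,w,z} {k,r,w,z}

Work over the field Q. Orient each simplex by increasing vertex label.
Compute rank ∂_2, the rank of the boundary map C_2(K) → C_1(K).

rank∂_2=10

n_0=7 n_1=18 n_2=15 n_3=3  [Q]
∂1: piv[ak,ar,au,aw,az,pr] rk=6  ker:kr,ku,kw,kz,pw,pz,ru,rw,rz,uw,uz,wz
∂2: piv[akw,akz,arw,arz,awz,krw,prw,prz,ruw,ruz] rk=10  ker:krz,kwz,pwz,rwz,uwz
∂3: piv[akwz,arwz,krwz] rk=3
rk∂_2=10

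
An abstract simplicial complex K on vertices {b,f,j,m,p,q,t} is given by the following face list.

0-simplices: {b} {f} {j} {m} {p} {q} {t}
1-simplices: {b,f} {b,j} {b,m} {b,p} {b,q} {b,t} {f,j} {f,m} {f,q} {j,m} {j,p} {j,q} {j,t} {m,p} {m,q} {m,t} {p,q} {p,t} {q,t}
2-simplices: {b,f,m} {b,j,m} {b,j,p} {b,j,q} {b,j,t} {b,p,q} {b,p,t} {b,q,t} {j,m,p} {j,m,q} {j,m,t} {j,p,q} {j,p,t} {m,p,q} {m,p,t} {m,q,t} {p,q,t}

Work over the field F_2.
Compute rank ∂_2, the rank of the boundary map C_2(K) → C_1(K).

n_0=7 n_1=19 n_2=17  [Z2]
∂1: piv[bf,bj,bm,bp,bq,bt] rk=6  ker:fj,fm,fq,jm,jp,jq,jt,mp,mq,mt,pq,pt,qt
∂2: piv[bfm,bjm,bjp,bjq,bjt,bpq,bpt,bqt,jmp,jmq,jmt] rk=11  ker:jpq,jpt,mpq,mpt,mqt,pqt
rk∂_2=11

rank∂_2=11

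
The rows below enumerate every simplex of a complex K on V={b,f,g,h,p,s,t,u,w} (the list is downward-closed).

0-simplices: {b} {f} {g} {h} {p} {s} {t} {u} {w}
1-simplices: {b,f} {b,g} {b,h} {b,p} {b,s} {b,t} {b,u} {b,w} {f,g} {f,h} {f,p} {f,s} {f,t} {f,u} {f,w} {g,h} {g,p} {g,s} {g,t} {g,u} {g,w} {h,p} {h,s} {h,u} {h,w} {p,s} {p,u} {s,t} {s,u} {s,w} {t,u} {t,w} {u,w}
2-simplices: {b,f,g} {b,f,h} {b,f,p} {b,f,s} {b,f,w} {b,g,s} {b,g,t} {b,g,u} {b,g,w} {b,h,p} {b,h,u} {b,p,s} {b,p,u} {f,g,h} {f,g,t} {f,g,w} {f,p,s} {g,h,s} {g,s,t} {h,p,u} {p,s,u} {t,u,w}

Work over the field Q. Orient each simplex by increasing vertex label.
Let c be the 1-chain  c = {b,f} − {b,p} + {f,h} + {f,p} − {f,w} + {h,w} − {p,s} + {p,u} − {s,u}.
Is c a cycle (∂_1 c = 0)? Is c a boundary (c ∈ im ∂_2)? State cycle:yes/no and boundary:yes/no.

cycle:yes boundary:no

n_0=9 n_1=33 n_2=22  [Q]
∂1: piv[bf,bg,bh,bp,bs,bt,bu,bw] rk=8  ker:fg,fh,fp,fs,ft,fu,fw,gh,gp,gs,gt,gu,gw,hp,hs,hu,hw,ps,pu,st,su,sw,tu,tw,uw
∂2: piv[bfg,bfh,bfp,bfs,bfw,bgs,bgt,bgu,bgw,bhp,bhu,bps,bpu,fgh,fgt,ghs,gst,psu,tuw] rk=19  ker:fgw,fps,hpu
∂1c = 0
c vs im∂2: residual ≠ 0 ⇒ not boundary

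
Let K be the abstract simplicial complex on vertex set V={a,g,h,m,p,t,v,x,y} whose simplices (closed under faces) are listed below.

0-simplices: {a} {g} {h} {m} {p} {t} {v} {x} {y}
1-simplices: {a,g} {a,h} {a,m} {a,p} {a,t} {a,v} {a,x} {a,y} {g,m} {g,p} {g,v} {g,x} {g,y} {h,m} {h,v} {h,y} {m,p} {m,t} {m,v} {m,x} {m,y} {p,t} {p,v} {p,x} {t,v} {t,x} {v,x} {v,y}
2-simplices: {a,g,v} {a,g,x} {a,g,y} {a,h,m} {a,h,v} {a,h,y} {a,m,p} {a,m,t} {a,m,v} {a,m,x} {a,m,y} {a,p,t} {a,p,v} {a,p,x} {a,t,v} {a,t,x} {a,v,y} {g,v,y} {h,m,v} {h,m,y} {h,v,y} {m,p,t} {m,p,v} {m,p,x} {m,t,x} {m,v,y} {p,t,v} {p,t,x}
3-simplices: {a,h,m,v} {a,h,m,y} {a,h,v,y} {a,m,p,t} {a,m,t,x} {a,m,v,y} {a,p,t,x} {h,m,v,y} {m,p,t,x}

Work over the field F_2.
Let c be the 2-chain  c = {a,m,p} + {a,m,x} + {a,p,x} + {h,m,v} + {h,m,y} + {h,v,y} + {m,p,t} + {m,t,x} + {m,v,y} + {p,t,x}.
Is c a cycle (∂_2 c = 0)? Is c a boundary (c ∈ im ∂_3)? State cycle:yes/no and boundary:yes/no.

n_0=9 n_1=28 n_2=28 n_3=9  [Z2]
∂1: piv[ag,ah,am,ap,at,av,ax,ay] rk=8  ker:gm,gp,gv,gx,gy,hm,hv,hy,mp,mt,mv,mx,my,pt,pv,px,tv,tx,vx,vy
∂2: piv[agv,agx,agy,ahm,ahv,ahy,amp,amt,amv,amx,amy,apt,apv,apx,atv,atx,avy] rk=17  ker:gvy,hmv,hmy,hvy,mpt,mpv,mpx,mtx,mvy,ptv,ptx
∂3: piv[ahmv,ahmy,ahvy,ampt,amtx,amvy,aptx,mptx] rk=8  ker:hmvy
∂2c = 0
c vs im∂3: reduces to 0 ⇒ boundary

cycle:yes boundary:yes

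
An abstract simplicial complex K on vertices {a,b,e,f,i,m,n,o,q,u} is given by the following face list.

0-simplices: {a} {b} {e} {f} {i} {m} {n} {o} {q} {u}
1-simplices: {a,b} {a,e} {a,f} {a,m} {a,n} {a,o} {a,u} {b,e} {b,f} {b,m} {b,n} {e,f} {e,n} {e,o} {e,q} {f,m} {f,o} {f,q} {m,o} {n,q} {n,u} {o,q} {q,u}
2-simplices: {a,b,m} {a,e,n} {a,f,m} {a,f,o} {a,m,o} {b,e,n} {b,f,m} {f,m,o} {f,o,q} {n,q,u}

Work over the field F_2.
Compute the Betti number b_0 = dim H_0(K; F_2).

n_0=10 n_1=23 n_2=10  [Z2]
∂1: piv[ab,ae,af,am,an,ao,au,eq] rk=8  ker:be,bf,bm,bn,ef,en,eo,fm,fo,fq,mo,nq,nu,oq,qu
∂2: piv[abm,aen,afm,afo,amo,ben,bfm,foq,nqu] rk=9  ker:fmo
b_0=(10−0)−8=2

b_0=2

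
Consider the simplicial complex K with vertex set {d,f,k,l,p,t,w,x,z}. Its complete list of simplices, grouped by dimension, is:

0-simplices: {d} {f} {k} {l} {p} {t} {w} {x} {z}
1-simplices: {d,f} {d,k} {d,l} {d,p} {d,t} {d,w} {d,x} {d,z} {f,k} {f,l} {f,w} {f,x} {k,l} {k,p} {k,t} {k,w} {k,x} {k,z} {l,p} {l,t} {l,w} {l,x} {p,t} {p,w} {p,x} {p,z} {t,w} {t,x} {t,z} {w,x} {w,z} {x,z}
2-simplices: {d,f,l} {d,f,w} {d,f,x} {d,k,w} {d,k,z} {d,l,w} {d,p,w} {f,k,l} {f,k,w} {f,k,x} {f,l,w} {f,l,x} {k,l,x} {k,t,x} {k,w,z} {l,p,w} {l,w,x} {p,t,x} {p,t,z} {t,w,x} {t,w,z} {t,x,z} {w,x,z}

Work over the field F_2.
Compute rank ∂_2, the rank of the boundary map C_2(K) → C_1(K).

n_0=9 n_1=32 n_2=23  [Z2]
∂1: piv[df,dk,dl,dp,dt,dw,dx,dz] rk=8  ker:fk,fl,fw,fx,kl,kp,kt,kw,kx,kz,lp,lt,lw,lx,pt,pw,px,pz,tw,tx,tz,wx,wz,xz
∂2: piv[dfl,dfw,dfx,dkw,dkz,dlw,dpw,fkl,fkw,fkx,flx,ktx,kwz,lpw,lwx,ptx,ptz,twx,twz,txz] rk=20  ker:flw,klx,wxz
rk∂_2=20

rank∂_2=20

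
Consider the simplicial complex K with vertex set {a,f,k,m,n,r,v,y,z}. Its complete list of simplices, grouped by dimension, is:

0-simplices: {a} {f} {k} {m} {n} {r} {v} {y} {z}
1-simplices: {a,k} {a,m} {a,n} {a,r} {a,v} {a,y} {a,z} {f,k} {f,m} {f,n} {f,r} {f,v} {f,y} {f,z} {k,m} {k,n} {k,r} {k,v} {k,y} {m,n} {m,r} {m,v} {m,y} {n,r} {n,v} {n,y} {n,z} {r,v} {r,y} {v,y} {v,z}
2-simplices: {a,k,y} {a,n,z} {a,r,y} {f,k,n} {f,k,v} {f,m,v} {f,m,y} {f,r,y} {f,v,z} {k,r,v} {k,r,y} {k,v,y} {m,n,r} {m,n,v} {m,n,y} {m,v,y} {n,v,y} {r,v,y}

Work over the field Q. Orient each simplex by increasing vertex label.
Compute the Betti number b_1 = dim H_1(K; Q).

b_1=7

n_0=9 n_1=31 n_2=18  [Q]
∂1: piv[ak,am,an,ar,av,ay,az,fk] rk=8  ker:fm,fn,fr,fv,fy,fz,km,kn,kr,kv,ky,mn,mr,mv,my,nr,nv,ny,nz,rv,ry,vy,vz
∂2: piv[aky,anz,ary,fkn,fkv,fmv,fmy,fry,fvz,krv,kry,kvy,mnr,mnv,mny,mvy] rk=16  ker:nvy,rvy
b_1=(31−8)−16=7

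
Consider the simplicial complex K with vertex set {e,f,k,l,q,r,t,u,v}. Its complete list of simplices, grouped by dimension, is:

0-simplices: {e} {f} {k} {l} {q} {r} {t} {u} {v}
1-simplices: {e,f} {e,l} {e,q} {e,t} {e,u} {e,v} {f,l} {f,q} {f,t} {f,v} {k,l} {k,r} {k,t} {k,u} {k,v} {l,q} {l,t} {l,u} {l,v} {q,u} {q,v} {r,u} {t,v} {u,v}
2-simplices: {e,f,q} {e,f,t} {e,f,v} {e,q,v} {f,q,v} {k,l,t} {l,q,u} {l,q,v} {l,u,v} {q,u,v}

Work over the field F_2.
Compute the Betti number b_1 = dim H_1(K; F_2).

n_0=9 n_1=24 n_2=10  [Z2]
∂1: piv[ef,el,eq,et,eu,ev,kl,kr] rk=8  ker:fl,fq,ft,fv,kt,ku,kv,lq,lt,lu,lv,qu,qv,ru,tv,uv
∂2: piv[efq,eft,efv,eqv,klt,lqu,lqv,luv] rk=8  ker:fqv,quv
b_1=(24−8)−8=8

b_1=8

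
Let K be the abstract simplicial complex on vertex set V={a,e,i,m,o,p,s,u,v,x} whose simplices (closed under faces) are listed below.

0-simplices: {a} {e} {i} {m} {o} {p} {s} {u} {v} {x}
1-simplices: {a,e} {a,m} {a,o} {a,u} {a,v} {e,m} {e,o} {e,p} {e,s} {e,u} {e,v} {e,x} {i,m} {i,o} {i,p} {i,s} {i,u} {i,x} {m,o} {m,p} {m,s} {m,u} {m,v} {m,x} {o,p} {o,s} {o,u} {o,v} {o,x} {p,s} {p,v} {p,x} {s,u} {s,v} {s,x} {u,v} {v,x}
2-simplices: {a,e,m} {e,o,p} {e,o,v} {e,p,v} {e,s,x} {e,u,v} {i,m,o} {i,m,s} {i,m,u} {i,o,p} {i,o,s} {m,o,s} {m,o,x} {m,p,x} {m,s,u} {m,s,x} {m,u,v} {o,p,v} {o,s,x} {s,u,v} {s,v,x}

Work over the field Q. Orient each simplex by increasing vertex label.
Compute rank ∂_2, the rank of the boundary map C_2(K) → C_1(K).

n_0=10 n_1=37 n_2=21  [Q]
∂1: piv[ae,am,ao,au,av,ep,es,ex,im] rk=9  ker:em,eo,eu,ev,io,ip,is,iu,ix,mo,mp,ms,mu,mv,mx,op,os,ou,ov,ox,ps,pv,px,su,sv,sx,uv,vx
∂2: piv[aem,eop,eov,epv,esx,euv,imo,ims,imu,iop,ios,mox,mpx,msu,msx,muv,suv,svx] rk=18  ker:mos,opv,osx
rk∂_2=18

rank∂_2=18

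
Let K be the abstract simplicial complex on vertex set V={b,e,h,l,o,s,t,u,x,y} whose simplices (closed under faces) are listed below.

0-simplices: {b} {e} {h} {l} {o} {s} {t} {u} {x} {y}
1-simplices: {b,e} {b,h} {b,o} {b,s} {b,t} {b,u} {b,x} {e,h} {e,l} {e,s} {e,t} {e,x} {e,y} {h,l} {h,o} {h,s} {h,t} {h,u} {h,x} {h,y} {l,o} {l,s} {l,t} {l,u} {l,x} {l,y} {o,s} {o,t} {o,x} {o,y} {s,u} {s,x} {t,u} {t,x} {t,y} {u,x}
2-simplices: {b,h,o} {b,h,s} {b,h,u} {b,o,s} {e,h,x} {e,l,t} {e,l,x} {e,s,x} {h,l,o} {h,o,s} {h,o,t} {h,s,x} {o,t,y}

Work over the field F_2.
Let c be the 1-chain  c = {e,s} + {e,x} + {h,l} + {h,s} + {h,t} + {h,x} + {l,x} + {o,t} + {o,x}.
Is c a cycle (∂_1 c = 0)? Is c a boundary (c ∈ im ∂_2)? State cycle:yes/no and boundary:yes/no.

n_0=10 n_1=36 n_2=13  [Z2]
∂1: piv[be,bh,bo,bs,bt,bu,bx,el,ey] rk=9  ker:eh,es,et,ex,hl,ho,hs,ht,hu,hx,hy,lo,ls,lt,lu,lx,ly,os,ot,ox,oy,su,sx,tu,tx,ty,ux
∂2: piv[bho,bhs,bhu,bos,ehx,elt,elx,esx,hlo,hot,hsx,oty] rk=12  ker:hos
∂1c = 0
c vs im∂2: residual ≠ 0 ⇒ not boundary

cycle:yes boundary:no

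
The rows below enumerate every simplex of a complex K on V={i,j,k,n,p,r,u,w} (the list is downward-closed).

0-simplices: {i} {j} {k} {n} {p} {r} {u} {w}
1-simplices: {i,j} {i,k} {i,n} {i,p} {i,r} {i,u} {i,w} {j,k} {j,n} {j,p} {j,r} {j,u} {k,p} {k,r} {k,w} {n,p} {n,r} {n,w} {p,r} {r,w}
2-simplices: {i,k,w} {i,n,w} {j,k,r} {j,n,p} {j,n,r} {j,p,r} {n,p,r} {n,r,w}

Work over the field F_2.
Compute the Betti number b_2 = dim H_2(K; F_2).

n_0=8 n_1=20 n_2=8  [Z2]
∂1: piv[ij,ik,in,ip,ir,iu,iw] rk=7  ker:jk,jn,jp,jr,ju,kp,kr,kw,np,nr,nw,pr,rw
∂2: piv[ikw,inw,jkr,jnp,jnr,jpr,nrw] rk=7  ker:npr
b_2=(8−7)−0=1

b_2=1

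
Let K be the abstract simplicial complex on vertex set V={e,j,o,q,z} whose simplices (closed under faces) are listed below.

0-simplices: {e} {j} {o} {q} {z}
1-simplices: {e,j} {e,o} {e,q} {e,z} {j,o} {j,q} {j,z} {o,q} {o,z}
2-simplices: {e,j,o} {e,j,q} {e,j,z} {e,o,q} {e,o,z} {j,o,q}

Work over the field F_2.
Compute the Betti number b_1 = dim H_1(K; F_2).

b_1=0

n_0=5 n_1=9 n_2=6  [Z2]
∂1: piv[ej,eo,eq,ez] rk=4  ker:jo,jq,jz,oq,oz
∂2: piv[ejo,ejq,ejz,eoq,eoz] rk=5  ker:joq
b_1=(9−4)−5=0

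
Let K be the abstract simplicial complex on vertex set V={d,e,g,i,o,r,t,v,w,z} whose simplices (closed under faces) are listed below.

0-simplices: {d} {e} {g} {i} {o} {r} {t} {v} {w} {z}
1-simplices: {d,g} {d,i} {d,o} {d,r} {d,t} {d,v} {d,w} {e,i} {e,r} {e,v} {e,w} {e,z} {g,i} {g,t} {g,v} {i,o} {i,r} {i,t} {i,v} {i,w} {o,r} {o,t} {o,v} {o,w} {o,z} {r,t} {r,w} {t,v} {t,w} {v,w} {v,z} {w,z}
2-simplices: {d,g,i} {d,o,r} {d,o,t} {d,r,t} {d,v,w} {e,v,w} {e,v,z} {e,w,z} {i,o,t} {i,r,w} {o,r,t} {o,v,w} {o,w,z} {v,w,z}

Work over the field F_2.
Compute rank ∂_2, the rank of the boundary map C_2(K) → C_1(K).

rank∂_2=12

n_0=10 n_1=32 n_2=14  [Z2]
∂1: piv[dg,di,do,dr,dt,dv,dw,ei,ez] rk=9  ker:er,ev,ew,gi,gt,gv,io,ir,it,iv,iw,or,ot,ov,ow,oz,rt,rw,tv,tw,vw,vz,wz
∂2: piv[dgi,dor,dot,drt,dvw,evw,evz,ewz,iot,irw,ovw,owz] rk=12  ker:ort,vwz
rk∂_2=12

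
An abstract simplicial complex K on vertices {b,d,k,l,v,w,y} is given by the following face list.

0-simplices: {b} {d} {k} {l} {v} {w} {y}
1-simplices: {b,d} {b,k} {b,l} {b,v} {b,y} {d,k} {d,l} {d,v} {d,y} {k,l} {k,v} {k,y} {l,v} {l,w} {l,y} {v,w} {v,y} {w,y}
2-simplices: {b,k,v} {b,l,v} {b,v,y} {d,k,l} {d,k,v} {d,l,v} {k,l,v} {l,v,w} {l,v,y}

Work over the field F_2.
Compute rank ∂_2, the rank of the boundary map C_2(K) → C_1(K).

rank∂_2=8

n_0=7 n_1=18 n_2=9  [Z2]
∂1: piv[bd,bk,bl,bv,by,lw] rk=6  ker:dk,dl,dv,dy,kl,kv,ky,lv,ly,vw,vy,wy
∂2: piv[bkv,blv,bvy,dkl,dkv,dlv,lvw,lvy] rk=8  ker:klv
rk∂_2=8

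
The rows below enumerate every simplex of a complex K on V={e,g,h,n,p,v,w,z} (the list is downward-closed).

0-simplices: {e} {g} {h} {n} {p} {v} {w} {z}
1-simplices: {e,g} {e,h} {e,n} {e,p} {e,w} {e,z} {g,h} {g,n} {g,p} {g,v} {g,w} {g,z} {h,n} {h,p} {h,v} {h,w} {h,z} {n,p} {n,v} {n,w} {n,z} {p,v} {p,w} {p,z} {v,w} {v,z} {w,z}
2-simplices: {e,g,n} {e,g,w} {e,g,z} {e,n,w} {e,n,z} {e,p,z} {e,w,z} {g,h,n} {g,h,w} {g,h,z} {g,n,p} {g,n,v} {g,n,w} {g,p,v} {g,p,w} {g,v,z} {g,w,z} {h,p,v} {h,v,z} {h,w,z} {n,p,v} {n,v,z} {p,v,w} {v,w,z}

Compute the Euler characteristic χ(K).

χ(K)=5

n_0=8 n_1=27 n_2=24
χ=+8−27+24=5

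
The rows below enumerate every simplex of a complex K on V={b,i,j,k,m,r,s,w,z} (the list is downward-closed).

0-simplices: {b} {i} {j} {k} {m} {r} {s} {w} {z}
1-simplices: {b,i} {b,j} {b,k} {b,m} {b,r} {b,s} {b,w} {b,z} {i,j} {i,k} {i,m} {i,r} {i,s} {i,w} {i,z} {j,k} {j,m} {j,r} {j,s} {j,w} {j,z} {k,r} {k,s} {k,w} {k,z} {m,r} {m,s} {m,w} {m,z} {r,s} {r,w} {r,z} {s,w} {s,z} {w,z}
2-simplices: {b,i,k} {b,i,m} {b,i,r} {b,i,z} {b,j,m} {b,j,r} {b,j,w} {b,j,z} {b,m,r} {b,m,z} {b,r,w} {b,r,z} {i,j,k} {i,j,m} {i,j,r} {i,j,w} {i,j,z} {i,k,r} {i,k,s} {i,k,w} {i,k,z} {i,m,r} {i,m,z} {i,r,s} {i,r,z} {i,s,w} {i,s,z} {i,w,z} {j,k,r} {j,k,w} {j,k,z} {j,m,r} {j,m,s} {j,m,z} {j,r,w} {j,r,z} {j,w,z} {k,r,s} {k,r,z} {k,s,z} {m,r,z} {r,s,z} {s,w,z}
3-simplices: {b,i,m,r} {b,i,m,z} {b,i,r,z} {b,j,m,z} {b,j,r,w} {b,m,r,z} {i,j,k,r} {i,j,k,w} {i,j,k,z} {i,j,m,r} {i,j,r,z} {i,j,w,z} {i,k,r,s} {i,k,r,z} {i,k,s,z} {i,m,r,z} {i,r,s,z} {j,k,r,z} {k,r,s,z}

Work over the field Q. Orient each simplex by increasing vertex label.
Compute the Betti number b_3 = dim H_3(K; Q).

n_0=9 n_1=35 n_2=43 n_3=19  [Q]
∂1: piv[bi,bj,bk,bm,br,bs,bw,bz] rk=8  ker:ij,ik,im,ir,is,iw,iz,jk,jm,jr,js,jw,jz,kr,ks,kw,kz,mr,ms,mw,mz,rs,rw,rz,sw,sz,wz
∂2: piv[bik,bim,bir,biz,bjm,bjr,bjw,bjz,bmr,bmz,brw,brz,ijk,ijm,ijw,ikr,iks,ikw,ikz,irs,isw,isz,iwz,jms] rk=24  ker:ijr,ijz,imr,imz,irz,jkr,jkw,jkz,jmr,jmz,jrw,jrz,jwz,krs,krz,ksz,mrz,rsz,swz
∂3: piv[bimr,bimz,birz,bjmz,bjrw,bmrz,ijkr,ijkw,ijkz,ijmr,ijrz,ijwz,ikrs,ikrz,iksz,irsz] rk=16  ker:imrz,jkrz,krsz
b_3=(19−16)−0=3

b_3=3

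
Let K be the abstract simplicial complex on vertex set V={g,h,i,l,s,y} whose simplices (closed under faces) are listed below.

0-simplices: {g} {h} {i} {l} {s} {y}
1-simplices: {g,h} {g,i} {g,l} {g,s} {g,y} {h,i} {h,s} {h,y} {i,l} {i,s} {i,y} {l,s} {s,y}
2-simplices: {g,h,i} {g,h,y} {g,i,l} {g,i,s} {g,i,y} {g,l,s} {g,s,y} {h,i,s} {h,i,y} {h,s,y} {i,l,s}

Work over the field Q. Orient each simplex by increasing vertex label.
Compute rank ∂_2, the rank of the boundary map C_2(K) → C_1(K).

rank∂_2=8

n_0=6 n_1=13 n_2=11  [Q]
∂1: piv[gh,gi,gl,gs,gy] rk=5  ker:hi,hs,hy,il,is,iy,ls,sy
∂2: piv[ghi,ghy,gil,gis,giy,gls,gsy,his] rk=8  ker:hiy,hsy,ils
rk∂_2=8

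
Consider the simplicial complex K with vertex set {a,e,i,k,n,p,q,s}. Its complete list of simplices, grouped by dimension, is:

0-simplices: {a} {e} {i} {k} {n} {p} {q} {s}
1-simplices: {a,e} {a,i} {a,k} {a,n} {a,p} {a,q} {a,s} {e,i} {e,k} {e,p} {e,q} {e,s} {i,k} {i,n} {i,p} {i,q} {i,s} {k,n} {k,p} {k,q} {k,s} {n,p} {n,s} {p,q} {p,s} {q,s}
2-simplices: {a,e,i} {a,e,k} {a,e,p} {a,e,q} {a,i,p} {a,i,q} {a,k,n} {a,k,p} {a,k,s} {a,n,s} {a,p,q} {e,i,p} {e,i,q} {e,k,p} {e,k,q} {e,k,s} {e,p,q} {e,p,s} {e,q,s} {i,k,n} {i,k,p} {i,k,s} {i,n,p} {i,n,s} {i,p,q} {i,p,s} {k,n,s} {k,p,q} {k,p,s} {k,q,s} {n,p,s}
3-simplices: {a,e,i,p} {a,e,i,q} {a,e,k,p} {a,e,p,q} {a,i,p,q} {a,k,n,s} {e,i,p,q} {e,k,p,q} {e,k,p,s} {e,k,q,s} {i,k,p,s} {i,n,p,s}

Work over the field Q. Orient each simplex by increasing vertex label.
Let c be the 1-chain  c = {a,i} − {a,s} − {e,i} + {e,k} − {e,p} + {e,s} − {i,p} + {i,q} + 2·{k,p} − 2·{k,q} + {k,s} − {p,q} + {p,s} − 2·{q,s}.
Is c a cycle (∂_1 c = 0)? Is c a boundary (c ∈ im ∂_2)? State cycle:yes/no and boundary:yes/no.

cycle:yes boundary:yes

n_0=8 n_1=26 n_2=31 n_3=12  [Q]
∂1: piv[ae,ai,ak,an,ap,aq,as] rk=7  ker:ei,ek,ep,eq,es,ik,in,ip,iq,is,kn,kp,kq,ks,np,ns,pq,ps,qs
∂2: piv[aei,aek,aep,aeq,aip,aiq,akn,akp,aks,ans,apq,ekq,eks,eps,eqs,ikn,ikp,iks,inp] rk=19  ker:eip,eiq,ekp,epq,ins,ipq,ips,kns,kpq,kps,kqs,nps
∂3: piv[aeip,aeiq,aekp,aepq,aipq,akns,ekpq,ekps,ekqs,ikps,inps] rk=11  ker:eipq
∂1c = 0
c vs im∂2: reduces to 0 ⇒ boundary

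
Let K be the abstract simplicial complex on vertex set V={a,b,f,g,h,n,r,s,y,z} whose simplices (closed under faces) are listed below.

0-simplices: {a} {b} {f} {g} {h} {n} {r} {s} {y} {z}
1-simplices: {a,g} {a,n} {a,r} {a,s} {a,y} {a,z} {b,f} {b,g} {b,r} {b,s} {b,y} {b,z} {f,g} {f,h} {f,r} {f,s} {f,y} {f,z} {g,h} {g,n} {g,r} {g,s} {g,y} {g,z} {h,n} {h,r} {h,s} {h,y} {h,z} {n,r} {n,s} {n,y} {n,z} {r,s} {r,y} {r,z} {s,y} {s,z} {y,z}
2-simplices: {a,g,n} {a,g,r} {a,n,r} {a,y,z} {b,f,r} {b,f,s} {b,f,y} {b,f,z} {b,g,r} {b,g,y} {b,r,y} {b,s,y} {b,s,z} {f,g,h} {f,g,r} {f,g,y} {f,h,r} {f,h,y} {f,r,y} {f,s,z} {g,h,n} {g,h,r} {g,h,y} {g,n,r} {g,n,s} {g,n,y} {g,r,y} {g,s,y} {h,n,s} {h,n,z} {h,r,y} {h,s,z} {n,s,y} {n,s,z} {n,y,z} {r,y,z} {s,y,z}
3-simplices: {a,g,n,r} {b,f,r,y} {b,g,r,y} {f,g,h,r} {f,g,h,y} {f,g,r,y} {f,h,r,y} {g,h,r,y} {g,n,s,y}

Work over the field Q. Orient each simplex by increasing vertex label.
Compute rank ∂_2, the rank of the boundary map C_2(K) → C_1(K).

n_0=10 n_1=39 n_2=37 n_3=9  [Q]
∂1: piv[ag,an,ar,as,ay,az,bf,bg,fh] rk=9  ker:br,bs,by,bz,fg,fr,fs,fy,fz,gh,gn,gr,gs,gy,gz,hn,hr,hs,hy,hz,nr,ns,ny,nz,rs,ry,rz,sy,sz,yz
∂2: piv[agn,agr,anr,ayz,bfr,bfs,bfy,bfz,bgr,bgy,bry,bsy,bsz,fgh,fgr,fhr,fhy,ghn,gns,gny,gsy,hns,hnz,hsz,nyz,ryz] rk=26  ker:fgy,fry,fsz,ghr,ghy,gnr,gry,hry,nsy,nsz,syz
∂3: piv[agnr,bfry,bgry,fghr,fghy,fgry,fhry,gnsy] rk=8  ker:ghry
rk∂_2=26

rank∂_2=26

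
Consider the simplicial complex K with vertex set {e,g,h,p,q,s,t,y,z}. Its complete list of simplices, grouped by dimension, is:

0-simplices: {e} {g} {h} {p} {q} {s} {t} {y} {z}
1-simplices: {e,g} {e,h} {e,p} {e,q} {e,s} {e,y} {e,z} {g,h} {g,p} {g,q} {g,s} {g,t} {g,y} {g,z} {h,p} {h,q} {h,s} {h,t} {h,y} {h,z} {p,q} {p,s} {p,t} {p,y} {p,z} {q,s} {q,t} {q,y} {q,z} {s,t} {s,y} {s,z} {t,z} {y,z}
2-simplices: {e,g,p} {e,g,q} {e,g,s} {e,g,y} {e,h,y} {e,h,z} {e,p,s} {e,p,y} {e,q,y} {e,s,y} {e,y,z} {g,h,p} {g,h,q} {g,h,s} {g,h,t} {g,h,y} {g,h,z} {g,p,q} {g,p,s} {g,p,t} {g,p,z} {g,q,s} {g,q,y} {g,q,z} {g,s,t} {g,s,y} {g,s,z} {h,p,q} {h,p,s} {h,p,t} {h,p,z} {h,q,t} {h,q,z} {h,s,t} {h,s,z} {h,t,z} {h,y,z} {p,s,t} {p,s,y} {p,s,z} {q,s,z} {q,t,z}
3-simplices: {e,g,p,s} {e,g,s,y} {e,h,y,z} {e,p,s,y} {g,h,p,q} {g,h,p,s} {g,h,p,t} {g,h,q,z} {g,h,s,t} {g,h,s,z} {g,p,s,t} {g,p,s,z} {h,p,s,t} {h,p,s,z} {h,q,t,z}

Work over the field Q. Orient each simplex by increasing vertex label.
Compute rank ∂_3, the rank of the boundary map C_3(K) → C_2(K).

rank∂_3=14

n_0=9 n_1=34 n_2=42 n_3=15  [Q]
∂1: piv[eg,eh,ep,eq,es,ey,ez,gt] rk=8  ker:gh,gp,gq,gs,gy,gz,hp,hq,hs,ht,hy,hz,pq,ps,pt,py,pz,qs,qt,qy,qz,st,sy,sz,tz,yz
∂2: piv[egp,egq,egs,egy,ehy,ehz,eps,epy,eqy,esy,eyz,ghp,ghq,ghs,ght,ghy,ghz,gpq,gpt,gpz,gqs,gqz,gst,gsz,hqt,htz] rk=26  ker:gps,gqy,gsy,hpq,hps,hpt,hpz,hqz,hst,hsz,hyz,pst,psy,psz,qsz,qtz
∂3: piv[egps,egsy,ehyz,epsy,ghpq,ghps,ghpt,ghqz,ghst,ghsz,gpst,gpsz,hpsz,hqtz] rk=14  ker:hpst
rk∂_3=14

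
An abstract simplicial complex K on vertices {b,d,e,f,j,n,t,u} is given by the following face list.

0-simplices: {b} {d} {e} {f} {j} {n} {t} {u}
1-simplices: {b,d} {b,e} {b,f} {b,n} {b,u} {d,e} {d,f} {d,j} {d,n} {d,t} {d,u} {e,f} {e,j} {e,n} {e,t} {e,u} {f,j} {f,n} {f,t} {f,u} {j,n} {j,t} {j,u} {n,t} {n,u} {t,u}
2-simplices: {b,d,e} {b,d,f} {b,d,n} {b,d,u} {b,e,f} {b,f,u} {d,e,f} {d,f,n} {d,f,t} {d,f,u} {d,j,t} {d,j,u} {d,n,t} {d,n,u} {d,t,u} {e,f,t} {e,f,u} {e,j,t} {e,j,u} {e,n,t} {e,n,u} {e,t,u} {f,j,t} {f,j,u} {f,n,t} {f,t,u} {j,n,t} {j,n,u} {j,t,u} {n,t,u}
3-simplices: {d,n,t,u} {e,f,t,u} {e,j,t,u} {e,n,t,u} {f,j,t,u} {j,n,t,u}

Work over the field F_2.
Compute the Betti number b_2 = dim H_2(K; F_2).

b_2=5

n_0=8 n_1=26 n_2=30 n_3=6  [Z2]
∂1: piv[bd,be,bf,bn,bu,dj,dt] rk=7  ker:de,df,dn,du,ef,ej,en,et,eu,fj,fn,ft,fu,jn,jt,ju,nt,nu,tu
∂2: piv[bde,bdf,bdn,bdu,bef,bfu,dfn,dft,djt,dju,dnt,dnu,dtu,eft,efu,ejt,ent,fjt,jnt] rk=19  ker:def,dfu,eju,enu,etu,fju,fnt,ftu,jnu,jtu,ntu
∂3: piv[dntu,eftu,ejtu,entu,fjtu,jntu] rk=6
b_2=(30−19)−6=5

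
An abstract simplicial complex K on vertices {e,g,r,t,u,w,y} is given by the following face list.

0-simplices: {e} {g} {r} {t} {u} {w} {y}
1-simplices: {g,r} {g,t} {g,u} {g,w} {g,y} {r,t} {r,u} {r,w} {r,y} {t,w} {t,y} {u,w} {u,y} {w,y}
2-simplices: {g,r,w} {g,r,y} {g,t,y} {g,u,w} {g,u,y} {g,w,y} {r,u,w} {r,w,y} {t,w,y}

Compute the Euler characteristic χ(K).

n_0=7 n_1=14 n_2=9
χ=+7−14+9=2

χ(K)=2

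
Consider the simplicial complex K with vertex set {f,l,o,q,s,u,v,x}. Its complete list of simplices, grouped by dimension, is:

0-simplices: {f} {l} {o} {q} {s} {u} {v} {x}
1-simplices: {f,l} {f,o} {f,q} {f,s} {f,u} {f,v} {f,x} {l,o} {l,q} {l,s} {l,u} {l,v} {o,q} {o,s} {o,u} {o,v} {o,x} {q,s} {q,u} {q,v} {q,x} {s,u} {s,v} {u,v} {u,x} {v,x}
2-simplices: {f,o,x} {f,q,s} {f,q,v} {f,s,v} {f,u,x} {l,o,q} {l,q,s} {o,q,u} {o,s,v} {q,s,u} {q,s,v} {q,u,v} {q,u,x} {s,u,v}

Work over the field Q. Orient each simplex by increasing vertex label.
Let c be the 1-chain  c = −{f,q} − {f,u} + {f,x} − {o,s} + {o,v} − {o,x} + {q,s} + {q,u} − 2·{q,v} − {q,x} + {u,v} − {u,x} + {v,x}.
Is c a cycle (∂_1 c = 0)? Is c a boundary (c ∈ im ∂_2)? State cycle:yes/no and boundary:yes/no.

cycle:no boundary:no

n_0=8 n_1=26 n_2=14  [Q]
∂1: piv[fl,fo,fq,fs,fu,fv,fx] rk=7  ker:lo,lq,ls,lu,lv,oq,os,ou,ov,ox,qs,qu,qv,qx,su,sv,uv,ux,vx
∂2: piv[fox,fqs,fqv,fsv,fux,loq,lqs,oqu,osv,qsu,quv,qux] rk=12  ker:qsv,suv
∂1c = {f} + {o} − {v} − {x}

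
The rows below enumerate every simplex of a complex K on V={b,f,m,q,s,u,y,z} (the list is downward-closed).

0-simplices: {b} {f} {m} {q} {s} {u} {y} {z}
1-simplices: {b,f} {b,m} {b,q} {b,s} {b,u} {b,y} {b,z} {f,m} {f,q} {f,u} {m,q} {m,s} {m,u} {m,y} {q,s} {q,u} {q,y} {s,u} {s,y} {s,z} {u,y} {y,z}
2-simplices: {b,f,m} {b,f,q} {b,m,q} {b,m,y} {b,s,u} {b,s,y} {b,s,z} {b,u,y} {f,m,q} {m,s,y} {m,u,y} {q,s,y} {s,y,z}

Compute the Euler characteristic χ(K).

χ(K)=-1

n_0=8 n_1=22 n_2=13
χ=+8−22+13=-1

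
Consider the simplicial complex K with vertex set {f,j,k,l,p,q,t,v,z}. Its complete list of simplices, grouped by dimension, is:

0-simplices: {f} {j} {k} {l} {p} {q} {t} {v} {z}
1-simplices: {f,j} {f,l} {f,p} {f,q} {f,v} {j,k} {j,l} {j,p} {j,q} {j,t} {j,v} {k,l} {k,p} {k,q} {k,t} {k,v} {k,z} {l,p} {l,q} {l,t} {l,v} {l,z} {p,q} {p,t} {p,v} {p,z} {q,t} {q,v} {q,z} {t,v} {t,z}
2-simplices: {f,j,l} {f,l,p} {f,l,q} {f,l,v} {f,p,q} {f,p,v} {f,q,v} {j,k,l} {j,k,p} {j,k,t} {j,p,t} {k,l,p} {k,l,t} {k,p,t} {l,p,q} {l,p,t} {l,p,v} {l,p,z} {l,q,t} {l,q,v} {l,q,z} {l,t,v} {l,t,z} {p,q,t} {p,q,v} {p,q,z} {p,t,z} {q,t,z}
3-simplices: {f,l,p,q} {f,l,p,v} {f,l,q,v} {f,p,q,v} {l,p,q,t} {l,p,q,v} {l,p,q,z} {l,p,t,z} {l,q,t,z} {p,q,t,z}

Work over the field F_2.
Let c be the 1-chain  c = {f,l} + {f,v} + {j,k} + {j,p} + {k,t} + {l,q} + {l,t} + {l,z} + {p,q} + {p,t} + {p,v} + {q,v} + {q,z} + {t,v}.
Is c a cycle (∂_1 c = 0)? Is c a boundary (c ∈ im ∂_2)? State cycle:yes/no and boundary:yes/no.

cycle:yes boundary:yes

n_0=9 n_1=31 n_2=28 n_3=10  [Z2]
∂1: piv[fj,fl,fp,fq,fv,jk,jt,kz] rk=8  ker:jl,jp,jq,jv,kl,kp,kq,kt,kv,lp,lq,lt,lv,lz,pq,pt,pv,pz,qt,qv,qz,tv,tz
∂2: piv[fjl,flp,flq,flv,fpq,fpv,fqv,jkl,jkp,jkt,jpt,klp,klt,lpz,lqt,lqz,ltv,ltz] rk=18  ker:kpt,lpq,lpt,lpv,lqv,pqt,pqv,pqz,ptz,qtz
∂3: piv[flpq,flpv,flqv,fpqv,lpqt,lpqz,lptz,lqtz] rk=8  ker:lpqv,pqtz
∂1c = 0
c vs im∂2: reduces to 0 ⇒ boundary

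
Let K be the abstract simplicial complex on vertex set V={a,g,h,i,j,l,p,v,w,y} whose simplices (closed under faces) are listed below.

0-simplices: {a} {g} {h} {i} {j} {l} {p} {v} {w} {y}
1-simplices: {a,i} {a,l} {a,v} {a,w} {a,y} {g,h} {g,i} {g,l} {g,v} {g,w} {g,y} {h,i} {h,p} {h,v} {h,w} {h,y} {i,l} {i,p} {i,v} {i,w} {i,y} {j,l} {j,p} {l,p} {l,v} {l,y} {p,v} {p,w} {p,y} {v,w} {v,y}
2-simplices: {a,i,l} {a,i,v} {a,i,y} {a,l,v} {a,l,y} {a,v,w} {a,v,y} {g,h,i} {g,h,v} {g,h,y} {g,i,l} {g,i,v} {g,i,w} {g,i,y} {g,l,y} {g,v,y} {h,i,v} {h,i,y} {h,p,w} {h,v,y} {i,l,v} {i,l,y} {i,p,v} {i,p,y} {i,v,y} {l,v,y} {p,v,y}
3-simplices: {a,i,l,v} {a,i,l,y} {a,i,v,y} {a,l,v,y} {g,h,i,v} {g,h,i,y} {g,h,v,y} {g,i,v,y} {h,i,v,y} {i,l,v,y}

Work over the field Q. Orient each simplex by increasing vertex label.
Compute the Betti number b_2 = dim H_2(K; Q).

n_0=10 n_1=31 n_2=27 n_3=10  [Q]
∂1: piv[ai,al,av,aw,ay,gh,gi,hp,jl] rk=9  ker:gl,gv,gw,gy,hi,hv,hw,hy,il,ip,iv,iw,iy,jp,lp,lv,ly,pv,pw,py,vw,vy
∂2: piv[ail,aiv,aiy,alv,aly,avw,avy,ghi,ghv,ghy,gil,giv,giw,giy,hpw,ipv,ipy] rk=17  ker:gly,gvy,hiv,hiy,hvy,ilv,ily,ivy,lvy,pvy
∂3: piv[ailv,aily,aivy,alvy,ghiv,ghiy,ghvy,givy] rk=8  ker:hivy,ilvy
b_2=(27−17)−8=2

b_2=2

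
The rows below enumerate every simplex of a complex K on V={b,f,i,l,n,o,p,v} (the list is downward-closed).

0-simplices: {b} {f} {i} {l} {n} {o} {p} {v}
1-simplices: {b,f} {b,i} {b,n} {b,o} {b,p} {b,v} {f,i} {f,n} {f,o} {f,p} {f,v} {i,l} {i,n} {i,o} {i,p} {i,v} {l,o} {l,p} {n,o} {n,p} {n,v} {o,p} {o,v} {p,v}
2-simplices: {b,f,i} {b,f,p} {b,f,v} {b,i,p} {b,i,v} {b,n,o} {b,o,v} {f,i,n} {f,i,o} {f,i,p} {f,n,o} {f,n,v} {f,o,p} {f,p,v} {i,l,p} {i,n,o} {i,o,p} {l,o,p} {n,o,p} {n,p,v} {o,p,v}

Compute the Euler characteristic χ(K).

n_0=8 n_1=24 n_2=21
χ=+8−24+21=5

χ(K)=5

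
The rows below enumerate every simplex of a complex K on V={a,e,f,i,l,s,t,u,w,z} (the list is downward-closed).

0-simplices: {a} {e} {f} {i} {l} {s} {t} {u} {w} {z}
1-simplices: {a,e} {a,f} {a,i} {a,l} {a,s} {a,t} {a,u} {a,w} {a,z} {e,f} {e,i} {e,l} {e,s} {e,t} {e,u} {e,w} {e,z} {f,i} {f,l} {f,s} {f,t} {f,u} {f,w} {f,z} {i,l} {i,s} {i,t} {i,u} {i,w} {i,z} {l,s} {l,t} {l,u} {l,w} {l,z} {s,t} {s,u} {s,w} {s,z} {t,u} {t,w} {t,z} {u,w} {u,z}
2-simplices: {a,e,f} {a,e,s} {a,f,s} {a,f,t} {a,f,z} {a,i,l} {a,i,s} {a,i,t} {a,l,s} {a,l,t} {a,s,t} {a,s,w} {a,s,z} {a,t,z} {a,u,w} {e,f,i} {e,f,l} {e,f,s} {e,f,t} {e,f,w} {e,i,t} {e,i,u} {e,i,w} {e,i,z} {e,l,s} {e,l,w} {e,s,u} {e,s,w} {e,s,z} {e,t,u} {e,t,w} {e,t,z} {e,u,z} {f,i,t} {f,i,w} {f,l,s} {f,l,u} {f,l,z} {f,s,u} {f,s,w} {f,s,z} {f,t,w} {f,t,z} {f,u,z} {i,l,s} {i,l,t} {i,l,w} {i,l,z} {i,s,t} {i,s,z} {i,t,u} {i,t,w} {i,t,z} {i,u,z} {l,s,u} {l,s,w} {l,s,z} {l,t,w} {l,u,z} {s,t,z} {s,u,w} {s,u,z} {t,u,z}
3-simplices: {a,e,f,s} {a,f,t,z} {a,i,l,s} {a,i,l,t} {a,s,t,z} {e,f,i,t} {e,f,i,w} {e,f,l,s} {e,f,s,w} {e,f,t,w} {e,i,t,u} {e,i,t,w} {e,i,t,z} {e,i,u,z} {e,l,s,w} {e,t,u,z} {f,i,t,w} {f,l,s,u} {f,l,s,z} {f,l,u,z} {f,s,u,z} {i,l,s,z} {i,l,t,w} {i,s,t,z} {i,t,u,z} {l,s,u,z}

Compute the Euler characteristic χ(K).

n_0=10 n_1=44 n_2=63 n_3=26
χ=+10−44+63−26=3

χ(K)=3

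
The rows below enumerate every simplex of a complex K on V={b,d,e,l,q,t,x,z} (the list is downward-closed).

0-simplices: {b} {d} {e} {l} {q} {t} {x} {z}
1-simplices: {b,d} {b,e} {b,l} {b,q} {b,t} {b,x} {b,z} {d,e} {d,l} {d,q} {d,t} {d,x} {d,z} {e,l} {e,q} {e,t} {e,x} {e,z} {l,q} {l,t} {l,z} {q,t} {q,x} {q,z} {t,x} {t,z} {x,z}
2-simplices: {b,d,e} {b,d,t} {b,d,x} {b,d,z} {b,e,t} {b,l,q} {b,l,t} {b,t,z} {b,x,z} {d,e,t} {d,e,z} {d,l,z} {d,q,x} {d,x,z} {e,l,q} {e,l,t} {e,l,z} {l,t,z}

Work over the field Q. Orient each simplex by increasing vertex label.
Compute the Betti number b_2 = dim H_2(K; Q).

b_2=3

n_0=8 n_1=27 n_2=18  [Q]
∂1: piv[bd,be,bl,bq,bt,bx,bz] rk=7  ker:de,dl,dq,dt,dx,dz,el,eq,et,ex,ez,lq,lt,lz,qt,qx,qz,tx,tz,xz
∂2: piv[bde,bdt,bdx,bdz,bet,blq,blt,btz,bxz,dez,dlz,dqx,elq,elt,elz] rk=15  ker:det,dxz,ltz
b_2=(18−15)−0=3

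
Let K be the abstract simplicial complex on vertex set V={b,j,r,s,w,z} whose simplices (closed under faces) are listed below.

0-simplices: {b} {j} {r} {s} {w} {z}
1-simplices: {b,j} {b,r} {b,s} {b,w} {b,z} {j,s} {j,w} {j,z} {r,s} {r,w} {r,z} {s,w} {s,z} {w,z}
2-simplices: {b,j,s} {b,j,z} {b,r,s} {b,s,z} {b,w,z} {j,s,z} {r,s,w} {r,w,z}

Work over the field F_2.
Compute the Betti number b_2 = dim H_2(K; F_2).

b_2=1

n_0=6 n_1=14 n_2=8  [Z2]
∂1: piv[bj,br,bs,bw,bz] rk=5  ker:js,jw,jz,rs,rw,rz,sw,sz,wz
∂2: piv[bjs,bjz,brs,bsz,bwz,rsw,rwz] rk=7  ker:jsz
b_2=(8−7)−0=1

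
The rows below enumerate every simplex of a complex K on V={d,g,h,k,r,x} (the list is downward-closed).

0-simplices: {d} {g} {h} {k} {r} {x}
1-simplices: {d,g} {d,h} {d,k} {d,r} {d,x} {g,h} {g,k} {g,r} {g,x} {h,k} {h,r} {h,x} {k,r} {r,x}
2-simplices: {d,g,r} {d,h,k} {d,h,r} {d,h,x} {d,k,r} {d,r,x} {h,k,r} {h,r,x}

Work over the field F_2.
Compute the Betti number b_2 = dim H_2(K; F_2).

n_0=6 n_1=14 n_2=8  [Z2]
∂1: piv[dg,dh,dk,dr,dx] rk=5  ker:gh,gk,gr,gx,hk,hr,hx,kr,rx
∂2: piv[dgr,dhk,dhr,dhx,dkr,drx] rk=6  ker:hkr,hrx
b_2=(8−6)−0=2

b_2=2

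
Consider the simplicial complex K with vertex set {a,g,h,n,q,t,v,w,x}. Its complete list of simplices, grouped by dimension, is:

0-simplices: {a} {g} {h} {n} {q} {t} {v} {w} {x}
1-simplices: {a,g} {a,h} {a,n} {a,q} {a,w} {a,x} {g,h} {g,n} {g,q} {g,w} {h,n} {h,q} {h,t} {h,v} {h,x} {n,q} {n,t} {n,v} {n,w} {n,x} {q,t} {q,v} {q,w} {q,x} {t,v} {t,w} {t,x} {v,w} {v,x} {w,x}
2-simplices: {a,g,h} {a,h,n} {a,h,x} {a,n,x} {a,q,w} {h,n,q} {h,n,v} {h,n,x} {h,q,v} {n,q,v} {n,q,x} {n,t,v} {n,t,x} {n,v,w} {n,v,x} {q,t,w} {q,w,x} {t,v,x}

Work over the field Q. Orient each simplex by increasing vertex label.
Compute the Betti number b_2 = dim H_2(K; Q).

n_0=9 n_1=30 n_2=18  [Q]
∂1: piv[ag,ah,an,aq,aw,ax,ht,hv] rk=8  ker:gh,gn,gq,gw,hn,hq,hx,nq,nt,nv,nw,nx,qt,qv,qw,qx,tv,tw,tx,vw,vx,wx
∂2: piv[agh,ahn,ahx,anx,aqw,hnq,hnv,hqv,nqx,ntv,ntx,nvw,nvx,qtw,qwx] rk=15  ker:hnx,nqv,tvx
b_2=(18−15)−0=3

b_2=3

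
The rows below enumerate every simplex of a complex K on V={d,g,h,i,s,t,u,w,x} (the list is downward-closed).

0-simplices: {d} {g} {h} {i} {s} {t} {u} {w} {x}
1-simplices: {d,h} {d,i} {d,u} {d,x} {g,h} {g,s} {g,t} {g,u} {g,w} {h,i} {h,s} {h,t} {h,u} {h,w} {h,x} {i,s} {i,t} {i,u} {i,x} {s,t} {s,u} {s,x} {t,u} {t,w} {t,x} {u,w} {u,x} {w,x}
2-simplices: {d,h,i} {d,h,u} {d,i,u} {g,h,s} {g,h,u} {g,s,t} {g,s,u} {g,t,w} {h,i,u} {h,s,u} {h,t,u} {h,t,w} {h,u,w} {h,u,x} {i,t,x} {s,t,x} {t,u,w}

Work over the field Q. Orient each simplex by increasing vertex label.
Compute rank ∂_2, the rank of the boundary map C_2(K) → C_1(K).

n_0=9 n_1=28 n_2=17  [Q]
∂1: piv[dh,di,du,dx,gh,gs,gt,gw] rk=8  ker:gu,hi,hs,ht,hu,hw,hx,is,it,iu,ix,st,su,sx,tu,tw,tx,uw,ux,wx
∂2: piv[dhi,dhu,diu,ghs,ghu,gst,gsu,gtw,htu,htw,huw,hux,itx,stx] rk=14  ker:hiu,hsu,tuw
rk∂_2=14

rank∂_2=14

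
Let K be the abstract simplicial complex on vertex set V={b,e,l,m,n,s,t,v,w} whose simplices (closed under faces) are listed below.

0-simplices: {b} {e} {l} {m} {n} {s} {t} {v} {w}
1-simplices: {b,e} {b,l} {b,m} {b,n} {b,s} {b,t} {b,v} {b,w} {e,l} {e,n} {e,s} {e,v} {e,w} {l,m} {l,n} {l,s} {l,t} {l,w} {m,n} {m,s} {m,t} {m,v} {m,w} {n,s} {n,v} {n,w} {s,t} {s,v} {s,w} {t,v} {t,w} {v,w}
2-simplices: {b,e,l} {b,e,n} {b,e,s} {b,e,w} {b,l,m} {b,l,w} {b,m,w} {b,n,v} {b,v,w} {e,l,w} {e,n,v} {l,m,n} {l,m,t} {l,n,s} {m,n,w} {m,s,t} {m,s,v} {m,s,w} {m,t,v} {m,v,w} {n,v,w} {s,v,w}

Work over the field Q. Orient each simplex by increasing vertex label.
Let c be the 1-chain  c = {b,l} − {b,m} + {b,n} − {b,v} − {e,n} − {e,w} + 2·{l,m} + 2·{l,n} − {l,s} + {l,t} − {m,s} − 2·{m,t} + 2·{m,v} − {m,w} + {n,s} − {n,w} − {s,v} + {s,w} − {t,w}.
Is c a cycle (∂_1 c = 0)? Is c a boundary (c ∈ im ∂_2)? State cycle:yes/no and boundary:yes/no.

n_0=9 n_1=32 n_2=22  [Q]
∂1: piv[be,bl,bm,bn,bs,bt,bv,bw] rk=8  ker:el,en,es,ev,ew,lm,ln,ls,lt,lw,mn,ms,mt,mv,mw,ns,nv,nw,st,sv,sw,tv,tw,vw
∂2: piv[bel,ben,bes,bew,blm,blw,bmw,bnv,bvw,env,lmn,lmt,lns,mnw,mst,msv,msw,mtv,mvw,nvw] rk=20  ker:elw,svw
∂1c = 2·{e} − 3·{l} + 3·{m} + 2·{n} − {s} − 3·{w}

cycle:no boundary:no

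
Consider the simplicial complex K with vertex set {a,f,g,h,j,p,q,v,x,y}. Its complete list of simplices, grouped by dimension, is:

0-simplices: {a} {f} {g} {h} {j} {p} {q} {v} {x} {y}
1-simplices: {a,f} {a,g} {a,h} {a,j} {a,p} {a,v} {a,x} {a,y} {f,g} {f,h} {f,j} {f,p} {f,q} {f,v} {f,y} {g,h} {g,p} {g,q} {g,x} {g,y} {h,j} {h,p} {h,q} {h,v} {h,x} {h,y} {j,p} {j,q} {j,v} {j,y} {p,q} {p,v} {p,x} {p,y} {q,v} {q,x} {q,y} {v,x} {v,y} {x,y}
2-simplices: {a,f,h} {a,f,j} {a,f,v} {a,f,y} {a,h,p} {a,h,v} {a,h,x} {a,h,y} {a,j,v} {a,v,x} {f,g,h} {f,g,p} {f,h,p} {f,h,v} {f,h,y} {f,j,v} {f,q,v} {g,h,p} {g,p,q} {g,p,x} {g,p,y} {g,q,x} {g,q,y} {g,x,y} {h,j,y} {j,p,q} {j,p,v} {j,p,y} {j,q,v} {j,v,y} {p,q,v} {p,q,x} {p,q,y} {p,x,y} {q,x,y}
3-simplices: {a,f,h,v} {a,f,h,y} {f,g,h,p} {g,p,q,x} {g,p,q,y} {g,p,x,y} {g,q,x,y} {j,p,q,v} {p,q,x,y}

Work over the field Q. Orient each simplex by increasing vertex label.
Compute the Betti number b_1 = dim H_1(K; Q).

b_1=5

n_0=10 n_1=40 n_2=35 n_3=9  [Q]
∂1: piv[af,ag,ah,aj,ap,av,ax,ay,fq] rk=9  ker:fg,fh,fj,fp,fv,fy,gh,gp,gq,gx,gy,hj,hp,hq,hv,hx,hy,jp,jq,jv,jy,pq,pv,px,py,qv,qx,qy,vx,vy,xy
∂2: piv[afh,afj,afv,afy,ahp,ahv,ahx,ahy,ajv,avx,fgh,fgp,fhp,fqv,gpq,gpx,gpy,gqx,gqy,gxy,hjy,jpq,jpv,jpy,jqv,jvy] rk=26  ker:fhv,fhy,fjv,ghp,pqv,pqx,pqy,pxy,qxy
∂3: piv[afhv,afhy,fghp,gpqx,gpqy,gpxy,gqxy,jpqv] rk=8  ker:pqxy
b_1=(40−9)−26=5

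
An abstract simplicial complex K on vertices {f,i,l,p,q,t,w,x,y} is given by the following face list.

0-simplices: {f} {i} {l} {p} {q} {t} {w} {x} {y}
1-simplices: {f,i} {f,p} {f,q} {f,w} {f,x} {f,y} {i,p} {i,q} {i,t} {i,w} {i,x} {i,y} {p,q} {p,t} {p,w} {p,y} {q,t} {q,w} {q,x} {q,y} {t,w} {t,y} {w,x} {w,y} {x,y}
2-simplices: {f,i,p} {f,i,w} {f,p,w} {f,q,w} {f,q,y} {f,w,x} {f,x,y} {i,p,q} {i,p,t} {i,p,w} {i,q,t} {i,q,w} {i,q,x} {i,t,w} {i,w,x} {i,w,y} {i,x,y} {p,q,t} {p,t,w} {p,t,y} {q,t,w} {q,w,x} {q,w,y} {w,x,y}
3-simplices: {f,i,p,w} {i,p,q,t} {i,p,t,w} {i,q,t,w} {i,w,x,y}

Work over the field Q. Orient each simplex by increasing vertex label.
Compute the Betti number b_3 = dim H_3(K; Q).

b_3=0

n_0=9 n_1=25 n_2=24 n_3=5  [Q]
∂1: piv[fi,fp,fq,fw,fx,fy,it] rk=7  ker:ip,iq,iw,ix,iy,pq,pt,pw,py,qt,qw,qx,qy,tw,ty,wx,wy,xy
∂2: piv[fip,fiw,fpw,fqw,fqy,fwx,fxy,ipq,ipt,iqt,iqw,iqx,itw,iwx,iwy,ixy,pty] rk=17  ker:ipw,pqt,ptw,qtw,qwx,qwy,wxy
∂3: piv[fipw,ipqt,iptw,iqtw,iwxy] rk=5
b_3=(5−5)−0=0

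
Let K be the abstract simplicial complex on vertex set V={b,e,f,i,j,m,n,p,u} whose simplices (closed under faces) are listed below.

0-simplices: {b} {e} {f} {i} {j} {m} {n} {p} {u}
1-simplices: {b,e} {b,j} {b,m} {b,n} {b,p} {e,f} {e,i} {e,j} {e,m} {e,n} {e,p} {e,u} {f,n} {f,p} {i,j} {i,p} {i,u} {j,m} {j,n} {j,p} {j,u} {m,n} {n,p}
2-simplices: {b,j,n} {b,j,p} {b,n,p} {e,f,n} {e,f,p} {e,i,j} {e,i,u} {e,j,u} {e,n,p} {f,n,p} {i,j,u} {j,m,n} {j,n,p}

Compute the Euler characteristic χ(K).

n_0=9 n_1=23 n_2=13
χ=+9−23+13=-1

χ(K)=-1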